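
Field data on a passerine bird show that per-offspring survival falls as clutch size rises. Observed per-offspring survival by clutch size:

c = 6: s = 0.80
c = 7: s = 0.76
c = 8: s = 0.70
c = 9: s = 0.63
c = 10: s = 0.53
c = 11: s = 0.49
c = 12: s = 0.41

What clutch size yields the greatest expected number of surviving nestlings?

9

Expected surviving nestlings = c × s(c):
  c=6: 6 × 0.80 = 4.800
  c=7: 7 × 0.76 = 5.320
  c=8: 8 × 0.70 = 5.600
  c=9: 9 × 0.63 = 5.670
  c=10: 10 × 0.53 = 5.300
  c=11: 11 × 0.49 = 5.390
  c=12: 12 × 0.41 = 4.920
Maximum at c = 9 (5.670 surviving nestlings).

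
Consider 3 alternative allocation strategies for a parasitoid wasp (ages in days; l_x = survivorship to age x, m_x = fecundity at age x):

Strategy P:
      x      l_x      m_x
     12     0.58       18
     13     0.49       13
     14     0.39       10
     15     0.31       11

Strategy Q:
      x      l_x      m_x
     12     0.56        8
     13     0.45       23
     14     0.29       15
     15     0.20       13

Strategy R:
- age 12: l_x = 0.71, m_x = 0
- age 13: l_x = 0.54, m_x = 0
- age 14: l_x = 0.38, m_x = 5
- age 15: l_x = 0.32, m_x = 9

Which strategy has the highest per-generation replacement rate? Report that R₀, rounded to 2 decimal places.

24.12

Strategy P: R₀ = 0.58×18 + 0.49×13 + 0.39×10 + 0.31×11 = 24.1200
Strategy Q: R₀ = 0.56×8 + 0.45×23 + 0.29×15 + 0.20×13 = 21.7800
Strategy R: R₀ = 0.71×0 + 0.54×0 + 0.38×5 + 0.32×9 = 4.7800
Highest R₀: strategy P with 24.1200.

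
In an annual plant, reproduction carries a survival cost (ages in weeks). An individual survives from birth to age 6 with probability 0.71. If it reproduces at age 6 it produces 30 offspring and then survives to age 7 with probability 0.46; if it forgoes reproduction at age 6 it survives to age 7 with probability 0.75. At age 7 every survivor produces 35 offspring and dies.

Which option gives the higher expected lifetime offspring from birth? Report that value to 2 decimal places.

breed at age 6: R₀ = 0.71 × (30 + 0.46 × 35) = 0.71 × 46.1000 = 32.7310
delay to age 7: R₀ = 0.71 × (0.75 × 35) = 0.71 × 26.2500 = 18.6375
Higher: breed at age 6 (32.7310).

32.73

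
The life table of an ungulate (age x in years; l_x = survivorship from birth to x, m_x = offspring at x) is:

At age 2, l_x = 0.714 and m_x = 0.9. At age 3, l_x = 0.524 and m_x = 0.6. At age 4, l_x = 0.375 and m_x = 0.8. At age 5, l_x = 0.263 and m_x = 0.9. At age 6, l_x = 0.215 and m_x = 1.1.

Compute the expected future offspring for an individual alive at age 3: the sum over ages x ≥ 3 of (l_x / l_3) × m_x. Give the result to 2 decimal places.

2.08

l_3 = 0.524. Conditional survival from age 3 to x is l_x / l_3.
  x=3: (0.524/0.524) × 0.6 = 0.6000
  x=4: (0.375/0.524) × 0.8 = 0.5725
  x=5: (0.263/0.524) × 0.9 = 0.4517
  x=6: (0.215/0.524) × 1.1 = 0.4513
Sum = 0.6000 + 0.5725 + 0.4517 + 0.4513 = 2.0756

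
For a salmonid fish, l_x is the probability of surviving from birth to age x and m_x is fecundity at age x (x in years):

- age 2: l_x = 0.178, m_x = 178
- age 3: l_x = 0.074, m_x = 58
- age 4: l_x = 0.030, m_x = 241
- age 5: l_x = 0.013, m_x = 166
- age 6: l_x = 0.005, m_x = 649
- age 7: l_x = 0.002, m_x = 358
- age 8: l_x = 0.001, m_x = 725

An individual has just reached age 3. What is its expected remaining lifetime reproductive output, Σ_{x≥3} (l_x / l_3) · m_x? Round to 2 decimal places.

248.19

l_3 = 0.074. Conditional survival from age 3 to x is l_x / l_3.
  x=3: (0.074/0.074) × 58 = 58.0000
  x=4: (0.030/0.074) × 241 = 97.7027
  x=5: (0.013/0.074) × 166 = 29.1622
  x=6: (0.005/0.074) × 649 = 43.8514
  x=7: (0.002/0.074) × 358 = 9.6757
  x=8: (0.001/0.074) × 725 = 9.7973
Sum = 58.0000 + 97.7027 + 29.1622 + 43.8514 + 9.6757 + 9.7973 = 248.1892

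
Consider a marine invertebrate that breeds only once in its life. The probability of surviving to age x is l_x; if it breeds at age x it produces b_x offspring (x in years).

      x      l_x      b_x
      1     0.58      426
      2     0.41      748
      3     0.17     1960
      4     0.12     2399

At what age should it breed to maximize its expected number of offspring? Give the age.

3

Expected offspring if breeding at age x = l_x × b_x:
  age 1: 0.58 × 426 = 247.080
  age 2: 0.41 × 748 = 306.680
  age 3: 0.17 × 1960 = 333.200
  age 4: 0.12 × 2399 = 287.880
Maximum at age 3 (333.200).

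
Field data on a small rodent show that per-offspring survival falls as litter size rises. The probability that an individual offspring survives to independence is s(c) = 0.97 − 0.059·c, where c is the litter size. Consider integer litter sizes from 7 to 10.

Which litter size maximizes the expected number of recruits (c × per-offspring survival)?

Expected recruits = c × s(c):
  c=7: 7 × 0.557 = 3.899
  c=8: 8 × 0.498 = 3.984
  c=9: 9 × 0.439 = 3.951
  c=10: 10 × 0.380 = 3.800
Maximum at c = 8 (3.984 recruits).

8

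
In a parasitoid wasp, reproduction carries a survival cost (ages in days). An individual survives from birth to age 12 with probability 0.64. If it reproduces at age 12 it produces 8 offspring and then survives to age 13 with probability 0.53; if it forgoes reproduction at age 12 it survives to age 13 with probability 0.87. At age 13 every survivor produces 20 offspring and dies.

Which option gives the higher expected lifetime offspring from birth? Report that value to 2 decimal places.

11.90

breed at age 12: R₀ = 0.64 × (8 + 0.53 × 20) = 0.64 × 18.6000 = 11.9040
delay to age 13: R₀ = 0.64 × (0.87 × 20) = 0.64 × 17.4000 = 11.1360
Higher: breed at age 12 (11.9040).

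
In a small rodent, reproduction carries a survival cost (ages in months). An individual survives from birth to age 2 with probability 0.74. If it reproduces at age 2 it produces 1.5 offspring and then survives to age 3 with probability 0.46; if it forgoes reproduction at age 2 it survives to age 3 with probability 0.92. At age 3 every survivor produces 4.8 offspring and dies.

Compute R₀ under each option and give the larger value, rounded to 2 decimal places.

3.27

breed at age 2: R₀ = 0.74 × (1.5 + 0.46 × 4.8) = 0.74 × 3.7080 = 2.7439
delay to age 3: R₀ = 0.74 × (0.92 × 4.8) = 0.74 × 4.4160 = 3.2678
Higher: delay to age 3 (3.2678).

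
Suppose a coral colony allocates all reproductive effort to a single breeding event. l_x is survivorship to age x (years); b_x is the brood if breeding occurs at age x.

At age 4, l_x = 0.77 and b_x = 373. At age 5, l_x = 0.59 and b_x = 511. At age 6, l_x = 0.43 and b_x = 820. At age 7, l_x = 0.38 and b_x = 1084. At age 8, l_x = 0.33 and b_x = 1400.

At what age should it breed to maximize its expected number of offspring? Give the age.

Expected offspring if breeding at age x = l_x × b_x:
  age 4: 0.77 × 373 = 287.210
  age 5: 0.59 × 511 = 301.490
  age 6: 0.43 × 820 = 352.600
  age 7: 0.38 × 1084 = 411.920
  age 8: 0.33 × 1400 = 462.000
Maximum at age 8 (462.000).

8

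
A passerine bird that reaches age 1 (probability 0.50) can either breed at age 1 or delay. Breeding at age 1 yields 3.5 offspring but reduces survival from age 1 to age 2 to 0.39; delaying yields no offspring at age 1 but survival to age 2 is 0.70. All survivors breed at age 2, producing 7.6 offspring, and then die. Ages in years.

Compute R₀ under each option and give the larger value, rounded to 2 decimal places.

breed at age 1: R₀ = 0.50 × (3.5 + 0.39 × 7.6) = 0.50 × 6.4640 = 3.2320
delay to age 2: R₀ = 0.50 × (0.70 × 7.6) = 0.50 × 5.3200 = 2.6600
Higher: breed at age 1 (3.2320).

3.23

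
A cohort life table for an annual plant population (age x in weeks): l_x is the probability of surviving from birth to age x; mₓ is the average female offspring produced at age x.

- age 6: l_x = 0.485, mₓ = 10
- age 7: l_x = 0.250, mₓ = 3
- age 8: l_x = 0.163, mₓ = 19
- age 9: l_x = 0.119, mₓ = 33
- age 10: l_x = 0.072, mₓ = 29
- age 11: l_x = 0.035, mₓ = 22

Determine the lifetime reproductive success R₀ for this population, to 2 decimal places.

15.48

R₀ = Σ l_x mₓ:
  age 6: 0.485 × 10 = 4.8500
  age 7: 0.250 × 3 = 0.7500
  age 8: 0.163 × 19 = 3.0970
  age 9: 0.119 × 33 = 3.9270
  age 10: 0.072 × 29 = 2.0880
  age 11: 0.035 × 22 = 0.7700
R₀ = 4.8500 + 0.7500 + 3.0970 + 3.9270 + 2.0880 + 0.7700 = 15.4820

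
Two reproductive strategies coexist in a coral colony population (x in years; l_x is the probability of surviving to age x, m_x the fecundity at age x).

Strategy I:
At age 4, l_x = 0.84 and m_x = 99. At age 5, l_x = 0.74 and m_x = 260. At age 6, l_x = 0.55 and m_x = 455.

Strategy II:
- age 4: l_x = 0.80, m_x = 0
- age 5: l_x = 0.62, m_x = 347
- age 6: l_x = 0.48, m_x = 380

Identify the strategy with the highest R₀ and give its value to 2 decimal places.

Strategy I: R₀ = 0.84×99 + 0.74×260 + 0.55×455 = 525.8100
Strategy II: R₀ = 0.80×0 + 0.62×347 + 0.48×380 = 397.5400
Highest R₀: strategy I with 525.8100.

525.81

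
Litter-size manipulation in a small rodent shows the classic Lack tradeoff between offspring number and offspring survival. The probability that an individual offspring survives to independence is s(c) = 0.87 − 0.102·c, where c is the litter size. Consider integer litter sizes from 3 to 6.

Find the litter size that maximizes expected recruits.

Expected recruits = c × s(c):
  c=3: 3 × 0.564 = 1.692
  c=4: 4 × 0.462 = 1.848
  c=5: 5 × 0.360 = 1.800
  c=6: 6 × 0.258 = 1.548
Maximum at c = 4 (1.848 recruits).

4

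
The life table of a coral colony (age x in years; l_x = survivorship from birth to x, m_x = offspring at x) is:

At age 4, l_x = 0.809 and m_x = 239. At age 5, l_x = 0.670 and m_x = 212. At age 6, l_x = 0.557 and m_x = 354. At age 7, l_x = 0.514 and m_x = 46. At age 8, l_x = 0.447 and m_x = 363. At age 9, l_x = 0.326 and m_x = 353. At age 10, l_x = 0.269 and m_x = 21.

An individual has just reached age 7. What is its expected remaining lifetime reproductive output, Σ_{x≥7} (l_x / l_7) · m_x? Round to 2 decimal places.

596.56

l_7 = 0.514. Conditional survival from age 7 to x is l_x / l_7.
  x=7: (0.514/0.514) × 46 = 46.0000
  x=8: (0.447/0.514) × 363 = 315.6829
  x=9: (0.326/0.514) × 353 = 223.8872
  x=10: (0.269/0.514) × 21 = 10.9903
Sum = 46.0000 + 315.6829 + 223.8872 + 10.9903 = 596.5603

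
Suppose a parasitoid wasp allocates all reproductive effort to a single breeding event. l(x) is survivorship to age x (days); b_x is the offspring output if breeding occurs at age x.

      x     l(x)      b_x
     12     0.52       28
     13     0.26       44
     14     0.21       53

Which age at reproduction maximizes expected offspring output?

Expected offspring if breeding at age x = l(x) × b_x:
  age 12: 0.52 × 28 = 14.560
  age 13: 0.26 × 44 = 11.440
  age 14: 0.21 × 53 = 11.130
Maximum at age 12 (14.560).

12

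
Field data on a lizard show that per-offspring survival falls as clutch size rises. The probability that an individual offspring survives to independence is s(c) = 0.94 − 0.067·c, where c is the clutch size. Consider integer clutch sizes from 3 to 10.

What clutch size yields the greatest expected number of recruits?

7

Expected recruits = c × s(c):
  c=3: 3 × 0.739 = 2.217
  c=4: 4 × 0.672 = 2.688
  c=5: 5 × 0.605 = 3.025
  c=6: 6 × 0.538 = 3.228
  c=7: 7 × 0.471 = 3.297
  c=8: 8 × 0.404 = 3.232
  c=9: 9 × 0.337 = 3.033
  c=10: 10 × 0.270 = 2.700
Maximum at c = 7 (3.297 recruits).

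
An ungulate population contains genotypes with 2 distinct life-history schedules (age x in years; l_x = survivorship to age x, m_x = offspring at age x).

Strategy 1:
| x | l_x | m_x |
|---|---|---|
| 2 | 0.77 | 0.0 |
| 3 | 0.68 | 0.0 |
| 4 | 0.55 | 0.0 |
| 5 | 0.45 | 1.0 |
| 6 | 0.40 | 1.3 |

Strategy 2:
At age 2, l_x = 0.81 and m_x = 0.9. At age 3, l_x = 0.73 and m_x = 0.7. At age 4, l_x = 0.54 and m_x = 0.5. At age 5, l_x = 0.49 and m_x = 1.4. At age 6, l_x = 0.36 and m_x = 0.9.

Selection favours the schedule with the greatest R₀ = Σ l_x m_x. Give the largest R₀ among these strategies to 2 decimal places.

Strategy 1: R₀ = 0.77×0.0 + 0.68×0.0 + 0.55×0.0 + 0.45×1.0 + 0.40×1.3 = 0.9700
Strategy 2: R₀ = 0.81×0.9 + 0.73×0.7 + 0.54×0.5 + 0.49×1.4 + 0.36×0.9 = 2.5200
Highest R₀: strategy 2 with 2.5200.

2.52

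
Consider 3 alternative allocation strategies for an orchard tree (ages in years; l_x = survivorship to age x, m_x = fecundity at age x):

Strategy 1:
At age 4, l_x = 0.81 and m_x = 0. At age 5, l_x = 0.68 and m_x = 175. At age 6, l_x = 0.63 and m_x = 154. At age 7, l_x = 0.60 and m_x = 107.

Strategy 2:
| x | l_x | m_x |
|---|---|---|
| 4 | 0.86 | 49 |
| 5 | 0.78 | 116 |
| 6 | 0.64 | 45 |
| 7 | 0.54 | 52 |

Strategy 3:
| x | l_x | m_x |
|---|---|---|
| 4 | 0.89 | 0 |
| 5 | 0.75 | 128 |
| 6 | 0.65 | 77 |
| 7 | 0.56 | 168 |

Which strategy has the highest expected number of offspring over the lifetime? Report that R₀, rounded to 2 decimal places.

Strategy 1: R₀ = 0.81×0 + 0.68×175 + 0.63×154 + 0.60×107 = 280.2200
Strategy 2: R₀ = 0.86×49 + 0.78×116 + 0.64×45 + 0.54×52 = 189.5000
Strategy 3: R₀ = 0.89×0 + 0.75×128 + 0.65×77 + 0.56×168 = 240.1300
Highest R₀: strategy 1 with 280.2200.

280.22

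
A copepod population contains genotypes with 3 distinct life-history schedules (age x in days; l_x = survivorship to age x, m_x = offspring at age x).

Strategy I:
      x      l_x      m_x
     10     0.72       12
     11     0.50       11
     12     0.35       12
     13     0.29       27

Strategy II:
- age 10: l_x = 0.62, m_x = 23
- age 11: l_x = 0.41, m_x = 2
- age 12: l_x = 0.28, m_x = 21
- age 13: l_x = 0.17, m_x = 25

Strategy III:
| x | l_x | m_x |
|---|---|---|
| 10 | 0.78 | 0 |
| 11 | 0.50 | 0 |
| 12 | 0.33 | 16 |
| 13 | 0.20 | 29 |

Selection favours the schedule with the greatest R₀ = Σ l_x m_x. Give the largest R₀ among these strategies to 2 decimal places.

26.17

Strategy I: R₀ = 0.72×12 + 0.50×11 + 0.35×12 + 0.29×27 = 26.1700
Strategy II: R₀ = 0.62×23 + 0.41×2 + 0.28×21 + 0.17×25 = 25.2100
Strategy III: R₀ = 0.78×0 + 0.50×0 + 0.33×16 + 0.20×29 = 11.0800
Highest R₀: strategy I with 26.1700.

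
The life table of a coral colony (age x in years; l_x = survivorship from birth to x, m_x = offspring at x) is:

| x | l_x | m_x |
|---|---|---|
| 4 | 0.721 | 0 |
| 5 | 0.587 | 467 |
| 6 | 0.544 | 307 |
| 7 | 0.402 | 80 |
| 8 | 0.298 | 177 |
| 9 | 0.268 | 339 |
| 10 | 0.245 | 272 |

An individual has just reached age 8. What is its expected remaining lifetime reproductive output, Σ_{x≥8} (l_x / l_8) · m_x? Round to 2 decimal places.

l_8 = 0.298. Conditional survival from age 8 to x is l_x / l_8.
  x=8: (0.298/0.298) × 177 = 177.0000
  x=9: (0.268/0.298) × 339 = 304.8725
  x=10: (0.245/0.298) × 272 = 223.6242
Sum = 177.0000 + 304.8725 + 223.6242 = 705.4966

705.50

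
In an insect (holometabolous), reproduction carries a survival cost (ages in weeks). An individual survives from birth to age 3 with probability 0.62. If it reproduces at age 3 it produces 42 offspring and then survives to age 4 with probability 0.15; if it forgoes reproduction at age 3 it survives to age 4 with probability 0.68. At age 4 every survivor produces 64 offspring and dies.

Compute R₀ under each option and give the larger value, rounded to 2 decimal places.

breed at age 3: R₀ = 0.62 × (42 + 0.15 × 64) = 0.62 × 51.6000 = 31.9920
delay to age 4: R₀ = 0.62 × (0.68 × 64) = 0.62 × 43.5200 = 26.9824
Higher: breed at age 3 (31.9920).

31.99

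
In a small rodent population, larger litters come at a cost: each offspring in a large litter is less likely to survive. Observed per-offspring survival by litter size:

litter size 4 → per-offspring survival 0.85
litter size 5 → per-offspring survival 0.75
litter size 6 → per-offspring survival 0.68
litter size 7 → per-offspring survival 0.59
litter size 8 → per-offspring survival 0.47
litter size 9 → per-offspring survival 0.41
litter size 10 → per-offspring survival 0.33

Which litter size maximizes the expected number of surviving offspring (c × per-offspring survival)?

7

Expected surviving offspring = c × s(c):
  c=4: 4 × 0.85 = 3.400
  c=5: 5 × 0.75 = 3.750
  c=6: 6 × 0.68 = 4.080
  c=7: 7 × 0.59 = 4.130
  c=8: 8 × 0.47 = 3.760
  c=9: 9 × 0.41 = 3.690
  c=10: 10 × 0.33 = 3.300
Maximum at c = 7 (4.130 surviving offspring).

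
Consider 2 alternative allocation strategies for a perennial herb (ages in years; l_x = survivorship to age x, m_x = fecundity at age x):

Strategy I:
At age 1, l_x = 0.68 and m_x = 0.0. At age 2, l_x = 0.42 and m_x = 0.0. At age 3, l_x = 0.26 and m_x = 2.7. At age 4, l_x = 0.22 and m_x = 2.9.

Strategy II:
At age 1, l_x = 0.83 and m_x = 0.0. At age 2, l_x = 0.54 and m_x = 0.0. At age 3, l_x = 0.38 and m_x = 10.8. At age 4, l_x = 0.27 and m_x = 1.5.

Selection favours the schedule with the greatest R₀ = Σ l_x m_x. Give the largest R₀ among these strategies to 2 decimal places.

4.51

Strategy I: R₀ = 0.68×0.0 + 0.42×0.0 + 0.26×2.7 + 0.22×2.9 = 1.3400
Strategy II: R₀ = 0.83×0.0 + 0.54×0.0 + 0.38×10.8 + 0.27×1.5 = 4.5090
Highest R₀: strategy II with 4.5090.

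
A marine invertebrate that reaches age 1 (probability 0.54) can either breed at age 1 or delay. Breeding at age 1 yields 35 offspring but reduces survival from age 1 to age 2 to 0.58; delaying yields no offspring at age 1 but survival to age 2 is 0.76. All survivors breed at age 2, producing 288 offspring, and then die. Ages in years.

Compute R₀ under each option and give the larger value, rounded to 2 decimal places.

breed at age 1: R₀ = 0.54 × (35 + 0.58 × 288) = 0.54 × 202.0400 = 109.1016
delay to age 2: R₀ = 0.54 × (0.76 × 288) = 0.54 × 218.8800 = 118.1952
Higher: delay to age 2 (118.1952).

118.20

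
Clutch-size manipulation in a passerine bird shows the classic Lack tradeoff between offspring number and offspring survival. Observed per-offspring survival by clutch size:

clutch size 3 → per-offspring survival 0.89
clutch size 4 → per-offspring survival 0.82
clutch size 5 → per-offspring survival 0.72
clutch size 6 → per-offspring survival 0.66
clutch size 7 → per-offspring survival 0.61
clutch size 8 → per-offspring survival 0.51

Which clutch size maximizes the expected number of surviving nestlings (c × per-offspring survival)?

Expected surviving nestlings = c × s(c):
  c=3: 3 × 0.89 = 2.670
  c=4: 4 × 0.82 = 3.280
  c=5: 5 × 0.72 = 3.600
  c=6: 6 × 0.66 = 3.960
  c=7: 7 × 0.61 = 4.270
  c=8: 8 × 0.51 = 4.080
Maximum at c = 7 (4.270 surviving nestlings).

7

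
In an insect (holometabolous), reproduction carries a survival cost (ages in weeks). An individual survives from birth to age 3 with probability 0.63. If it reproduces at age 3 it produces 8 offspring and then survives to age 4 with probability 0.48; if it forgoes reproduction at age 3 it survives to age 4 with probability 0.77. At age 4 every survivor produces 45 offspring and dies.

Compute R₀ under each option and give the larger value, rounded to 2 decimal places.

21.83

breed at age 3: R₀ = 0.63 × (8 + 0.48 × 45) = 0.63 × 29.6000 = 18.6480
delay to age 4: R₀ = 0.63 × (0.77 × 45) = 0.63 × 34.6500 = 21.8295
Higher: delay to age 4 (21.8295).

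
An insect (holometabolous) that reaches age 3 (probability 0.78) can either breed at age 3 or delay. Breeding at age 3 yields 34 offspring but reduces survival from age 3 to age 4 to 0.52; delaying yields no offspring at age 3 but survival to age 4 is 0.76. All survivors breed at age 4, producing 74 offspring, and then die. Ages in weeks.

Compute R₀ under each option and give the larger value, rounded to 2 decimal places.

breed at age 3: R₀ = 0.78 × (34 + 0.52 × 74) = 0.78 × 72.4800 = 56.5344
delay to age 4: R₀ = 0.78 × (0.76 × 74) = 0.78 × 56.2400 = 43.8672
Higher: breed at age 3 (56.5344).

56.53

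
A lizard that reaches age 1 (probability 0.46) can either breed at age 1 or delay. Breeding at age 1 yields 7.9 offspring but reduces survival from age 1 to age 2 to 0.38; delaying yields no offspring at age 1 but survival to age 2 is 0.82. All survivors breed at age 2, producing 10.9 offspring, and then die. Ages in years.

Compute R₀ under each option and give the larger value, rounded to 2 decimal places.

breed at age 1: R₀ = 0.46 × (7.9 + 0.38 × 10.9) = 0.46 × 12.0420 = 5.5393
delay to age 2: R₀ = 0.46 × (0.82 × 10.9) = 0.46 × 8.9380 = 4.1115
Higher: breed at age 1 (5.5393).

5.54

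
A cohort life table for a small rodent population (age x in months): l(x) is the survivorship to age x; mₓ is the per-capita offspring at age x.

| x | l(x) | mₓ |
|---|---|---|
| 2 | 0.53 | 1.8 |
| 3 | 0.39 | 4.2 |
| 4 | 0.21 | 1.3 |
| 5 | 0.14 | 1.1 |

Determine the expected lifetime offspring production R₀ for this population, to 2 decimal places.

3.02

R₀ = Σ l(x) mₓ:
  age 2: 0.53 × 1.8 = 0.9540
  age 3: 0.39 × 4.2 = 1.6380
  age 4: 0.21 × 1.3 = 0.2730
  age 5: 0.14 × 1.1 = 0.1540
R₀ = 0.9540 + 1.6380 + 0.2730 + 0.1540 = 3.0190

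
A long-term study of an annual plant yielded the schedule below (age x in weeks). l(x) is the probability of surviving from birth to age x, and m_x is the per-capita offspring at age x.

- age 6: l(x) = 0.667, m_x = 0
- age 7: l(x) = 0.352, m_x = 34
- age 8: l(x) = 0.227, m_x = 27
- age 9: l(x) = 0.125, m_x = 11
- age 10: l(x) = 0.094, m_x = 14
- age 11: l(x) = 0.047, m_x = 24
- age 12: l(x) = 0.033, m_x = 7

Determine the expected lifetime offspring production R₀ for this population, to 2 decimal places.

R₀ = Σ l(x) m_x:
  age 6: 0.667 × 0 = 0.0000
  age 7: 0.352 × 34 = 11.9680
  age 8: 0.227 × 27 = 6.1290
  age 9: 0.125 × 11 = 1.3750
  age 10: 0.094 × 14 = 1.3160
  age 11: 0.047 × 24 = 1.1280
  age 12: 0.033 × 7 = 0.2310
R₀ = 0.0000 + 11.9680 + 6.1290 + 1.3750 + 1.3160 + 1.1280 + 0.2310 = 22.1470

22.15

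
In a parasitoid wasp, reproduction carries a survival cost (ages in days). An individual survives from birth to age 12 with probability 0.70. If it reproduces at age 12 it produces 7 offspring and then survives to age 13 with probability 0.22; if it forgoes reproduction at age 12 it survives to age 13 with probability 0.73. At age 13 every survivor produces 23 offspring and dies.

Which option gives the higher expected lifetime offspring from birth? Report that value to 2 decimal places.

breed at age 12: R₀ = 0.70 × (7 + 0.22 × 23) = 0.70 × 12.0600 = 8.4420
delay to age 13: R₀ = 0.70 × (0.73 × 23) = 0.70 × 16.7900 = 11.7530
Higher: delay to age 13 (11.7530).

11.75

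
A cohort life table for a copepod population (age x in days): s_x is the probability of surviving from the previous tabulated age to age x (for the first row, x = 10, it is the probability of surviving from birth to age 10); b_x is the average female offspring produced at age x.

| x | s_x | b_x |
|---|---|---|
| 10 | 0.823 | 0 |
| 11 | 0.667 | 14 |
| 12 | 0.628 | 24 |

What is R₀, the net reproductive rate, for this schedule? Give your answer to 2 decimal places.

Survivorship from birth: l_x = s_10·s_11·…·s_x.
  l_10 = 0.82300
  l_11 = 0.54894
  l_12 = 0.34473
R₀ = Σ l_x b_x:
  age 10: 0.82300 × 0 = 0.0000
  age 11: 0.54894 × 14 = 7.6852
  age 12: 0.34473 × 24 = 8.2735
R₀ = 0.0000 + 7.6852 + 8.2735 = 15.9587

15.96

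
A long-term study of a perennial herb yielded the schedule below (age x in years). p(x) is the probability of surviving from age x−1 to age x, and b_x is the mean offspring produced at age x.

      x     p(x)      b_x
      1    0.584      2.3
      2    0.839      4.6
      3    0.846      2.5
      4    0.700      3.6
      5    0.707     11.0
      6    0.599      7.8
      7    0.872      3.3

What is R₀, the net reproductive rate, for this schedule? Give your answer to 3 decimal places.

9.247

Survivorship from birth: l_x = p_1·p_2·…·p_x.
  l_1 = 0.58400
  l_2 = 0.48998
  l_3 = 0.41452
  l_4 = 0.29016
  l_5 = 0.20515
  l_6 = 0.12288
  l_7 = 0.10715
R₀ = Σ l_x b_x:
  age 1: 0.58400 × 2.3 = 1.3432
  age 2: 0.48998 × 4.6 = 2.2539
  age 3: 0.41452 × 2.5 = 1.0363
  age 4: 0.29016 × 3.6 = 1.0446
  age 5: 0.20515 × 11.0 = 2.2567
  age 6: 0.12288 × 7.8 = 0.9585
  age 7: 0.10715 × 3.3 = 0.3536
R₀ = 1.3432 + 2.2539 + 1.0363 + 1.0446 + 2.2567 + 0.9585 + 0.3536 = 9.2467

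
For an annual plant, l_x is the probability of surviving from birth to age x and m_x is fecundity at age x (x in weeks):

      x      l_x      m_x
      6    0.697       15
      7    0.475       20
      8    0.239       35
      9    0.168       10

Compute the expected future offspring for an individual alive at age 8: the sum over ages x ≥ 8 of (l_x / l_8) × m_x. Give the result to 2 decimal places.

l_8 = 0.239. Conditional survival from age 8 to x is l_x / l_8.
  x=8: (0.239/0.239) × 35 = 35.0000
  x=9: (0.168/0.239) × 10 = 7.0293
Sum = 35.0000 + 7.0293 = 42.0293

42.03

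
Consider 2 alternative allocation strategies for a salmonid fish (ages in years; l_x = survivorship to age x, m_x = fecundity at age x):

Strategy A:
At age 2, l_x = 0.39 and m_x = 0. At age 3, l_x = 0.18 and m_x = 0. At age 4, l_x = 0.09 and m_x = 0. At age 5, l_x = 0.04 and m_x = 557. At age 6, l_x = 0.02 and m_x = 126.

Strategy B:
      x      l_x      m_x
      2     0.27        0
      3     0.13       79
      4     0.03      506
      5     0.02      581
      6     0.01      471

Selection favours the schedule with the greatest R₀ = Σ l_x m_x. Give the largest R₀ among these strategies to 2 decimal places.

Strategy A: R₀ = 0.39×0 + 0.18×0 + 0.09×0 + 0.04×557 + 0.02×126 = 24.8000
Strategy B: R₀ = 0.27×0 + 0.13×79 + 0.03×506 + 0.02×581 + 0.01×471 = 41.7800
Highest R₀: strategy B with 41.7800.

41.78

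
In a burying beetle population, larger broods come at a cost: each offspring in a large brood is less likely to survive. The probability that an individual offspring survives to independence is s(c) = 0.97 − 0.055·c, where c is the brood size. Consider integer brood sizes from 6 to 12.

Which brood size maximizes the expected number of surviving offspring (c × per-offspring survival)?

9

Expected surviving offspring = c × s(c):
  c=6: 6 × 0.640 = 3.840
  c=7: 7 × 0.585 = 4.095
  c=8: 8 × 0.530 = 4.240
  c=9: 9 × 0.475 = 4.275
  c=10: 10 × 0.420 = 4.200
  c=11: 11 × 0.365 = 4.015
  c=12: 12 × 0.310 = 3.720
Maximum at c = 9 (4.275 surviving offspring).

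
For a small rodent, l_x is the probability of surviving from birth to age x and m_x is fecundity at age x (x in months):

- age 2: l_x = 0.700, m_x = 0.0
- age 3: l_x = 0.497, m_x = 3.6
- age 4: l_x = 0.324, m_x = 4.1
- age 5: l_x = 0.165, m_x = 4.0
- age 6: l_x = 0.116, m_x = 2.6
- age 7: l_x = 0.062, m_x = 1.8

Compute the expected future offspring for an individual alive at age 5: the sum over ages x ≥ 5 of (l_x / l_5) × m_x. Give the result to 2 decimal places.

6.50

l_5 = 0.165. Conditional survival from age 5 to x is l_x / l_5.
  x=5: (0.165/0.165) × 4.0 = 4.0000
  x=6: (0.116/0.165) × 2.6 = 1.8279
  x=7: (0.062/0.165) × 1.8 = 0.6764
Sum = 4.0000 + 1.8279 + 0.6764 = 6.5042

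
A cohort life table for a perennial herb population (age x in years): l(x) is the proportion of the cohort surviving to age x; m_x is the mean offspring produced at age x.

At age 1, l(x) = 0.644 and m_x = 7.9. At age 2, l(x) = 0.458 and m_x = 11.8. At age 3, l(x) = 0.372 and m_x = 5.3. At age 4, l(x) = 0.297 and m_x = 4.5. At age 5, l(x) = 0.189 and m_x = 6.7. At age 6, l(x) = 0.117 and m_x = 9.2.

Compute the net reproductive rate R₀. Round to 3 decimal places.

16.143

R₀ = Σ l(x) m_x:
  age 1: 0.644 × 7.9 = 5.0876
  age 2: 0.458 × 11.8 = 5.4044
  age 3: 0.372 × 5.3 = 1.9716
  age 4: 0.297 × 4.5 = 1.3365
  age 5: 0.189 × 6.7 = 1.2663
  age 6: 0.117 × 9.2 = 1.0764
R₀ = 5.0876 + 5.4044 + 1.9716 + 1.3365 + 1.2663 + 1.0764 = 16.1428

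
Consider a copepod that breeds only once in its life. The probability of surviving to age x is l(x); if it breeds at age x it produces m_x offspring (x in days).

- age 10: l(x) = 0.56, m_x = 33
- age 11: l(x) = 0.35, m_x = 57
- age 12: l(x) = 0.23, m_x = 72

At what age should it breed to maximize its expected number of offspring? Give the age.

Expected offspring if breeding at age x = l(x) × m_x:
  age 10: 0.56 × 33 = 18.480
  age 11: 0.35 × 57 = 19.950
  age 12: 0.23 × 72 = 16.560
Maximum at age 11 (19.950).

11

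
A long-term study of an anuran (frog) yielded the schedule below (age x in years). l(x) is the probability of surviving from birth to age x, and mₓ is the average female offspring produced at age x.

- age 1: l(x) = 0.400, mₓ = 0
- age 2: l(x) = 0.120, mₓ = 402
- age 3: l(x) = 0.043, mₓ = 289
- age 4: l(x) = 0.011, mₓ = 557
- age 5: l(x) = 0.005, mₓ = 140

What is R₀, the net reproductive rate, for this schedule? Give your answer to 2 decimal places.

R₀ = Σ l(x) mₓ:
  age 1: 0.400 × 0 = 0.0000
  age 2: 0.120 × 402 = 48.2400
  age 3: 0.043 × 289 = 12.4270
  age 4: 0.011 × 557 = 6.1270
  age 5: 0.005 × 140 = 0.7000
R₀ = 0.0000 + 48.2400 + 12.4270 + 6.1270 + 0.7000 = 67.4940

67.49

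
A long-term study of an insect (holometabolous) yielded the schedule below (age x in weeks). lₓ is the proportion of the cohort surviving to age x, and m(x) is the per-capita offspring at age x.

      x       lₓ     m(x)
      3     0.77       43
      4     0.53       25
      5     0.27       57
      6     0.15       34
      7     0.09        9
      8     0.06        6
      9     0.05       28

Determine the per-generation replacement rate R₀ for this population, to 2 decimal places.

69.42

R₀ = Σ lₓ m(x):
  age 3: 0.77 × 43 = 33.1100
  age 4: 0.53 × 25 = 13.2500
  age 5: 0.27 × 57 = 15.3900
  age 6: 0.15 × 34 = 5.1000
  age 7: 0.09 × 9 = 0.8100
  age 8: 0.06 × 6 = 0.3600
  age 9: 0.05 × 28 = 1.4000
R₀ = 33.1100 + 13.2500 + 15.3900 + 5.1000 + 0.8100 + 0.3600 + 1.4000 = 69.4200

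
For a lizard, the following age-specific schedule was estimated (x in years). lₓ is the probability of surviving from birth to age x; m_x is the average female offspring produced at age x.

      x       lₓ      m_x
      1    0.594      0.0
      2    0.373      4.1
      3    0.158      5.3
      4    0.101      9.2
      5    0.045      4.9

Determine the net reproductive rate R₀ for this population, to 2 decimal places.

R₀ = Σ lₓ m_x:
  age 1: 0.594 × 0.0 = 0.0000
  age 2: 0.373 × 4.1 = 1.5293
  age 3: 0.158 × 5.3 = 0.8374
  age 4: 0.101 × 9.2 = 0.9292
  age 5: 0.045 × 4.9 = 0.2205
R₀ = 0.0000 + 1.5293 + 0.8374 + 0.9292 + 0.2205 = 3.5164

3.52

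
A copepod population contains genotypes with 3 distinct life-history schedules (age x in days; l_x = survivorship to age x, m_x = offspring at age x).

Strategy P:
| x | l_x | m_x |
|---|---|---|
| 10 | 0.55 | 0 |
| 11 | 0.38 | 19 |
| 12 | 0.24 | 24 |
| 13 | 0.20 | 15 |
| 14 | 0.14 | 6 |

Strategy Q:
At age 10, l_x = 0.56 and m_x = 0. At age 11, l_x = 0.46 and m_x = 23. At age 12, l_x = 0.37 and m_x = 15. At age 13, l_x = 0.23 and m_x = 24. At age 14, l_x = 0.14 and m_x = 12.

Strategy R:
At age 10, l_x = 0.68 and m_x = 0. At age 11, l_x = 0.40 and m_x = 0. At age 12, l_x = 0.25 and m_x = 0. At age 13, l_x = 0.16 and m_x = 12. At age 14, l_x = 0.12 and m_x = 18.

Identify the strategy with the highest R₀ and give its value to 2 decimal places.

Strategy P: R₀ = 0.55×0 + 0.38×19 + 0.24×24 + 0.20×15 + 0.14×6 = 16.8200
Strategy Q: R₀ = 0.56×0 + 0.46×23 + 0.37×15 + 0.23×24 + 0.14×12 = 23.3300
Strategy R: R₀ = 0.68×0 + 0.40×0 + 0.25×0 + 0.16×12 + 0.12×18 = 4.0800
Highest R₀: strategy Q with 23.3300.

23.33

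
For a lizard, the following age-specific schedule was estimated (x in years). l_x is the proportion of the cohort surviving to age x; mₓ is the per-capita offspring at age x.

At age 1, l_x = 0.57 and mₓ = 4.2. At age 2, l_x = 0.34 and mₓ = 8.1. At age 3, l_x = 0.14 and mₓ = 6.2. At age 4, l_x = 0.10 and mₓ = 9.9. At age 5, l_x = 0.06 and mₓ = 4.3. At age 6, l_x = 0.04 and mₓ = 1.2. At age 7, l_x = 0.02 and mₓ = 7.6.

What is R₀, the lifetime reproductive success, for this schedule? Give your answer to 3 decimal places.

R₀ = Σ l_x mₓ:
  age 1: 0.57 × 4.2 = 2.3940
  age 2: 0.34 × 8.1 = 2.7540
  age 3: 0.14 × 6.2 = 0.8680
  age 4: 0.10 × 9.9 = 0.9900
  age 5: 0.06 × 4.3 = 0.2580
  age 6: 0.04 × 1.2 = 0.0480
  age 7: 0.02 × 7.6 = 0.1520
R₀ = 2.3940 + 2.7540 + 0.8680 + 0.9900 + 0.2580 + 0.0480 + 0.1520 = 7.4640

7.464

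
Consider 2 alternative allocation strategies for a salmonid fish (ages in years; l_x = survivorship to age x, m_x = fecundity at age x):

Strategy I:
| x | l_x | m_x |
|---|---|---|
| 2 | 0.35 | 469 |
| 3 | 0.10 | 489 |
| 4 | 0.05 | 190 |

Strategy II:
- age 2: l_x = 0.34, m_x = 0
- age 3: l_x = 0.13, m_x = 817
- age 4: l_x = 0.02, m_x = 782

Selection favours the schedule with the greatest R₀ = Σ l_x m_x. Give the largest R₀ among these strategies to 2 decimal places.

Strategy I: R₀ = 0.35×469 + 0.10×489 + 0.05×190 = 222.5500
Strategy II: R₀ = 0.34×0 + 0.13×817 + 0.02×782 = 121.8500
Highest R₀: strategy I with 222.5500.

222.55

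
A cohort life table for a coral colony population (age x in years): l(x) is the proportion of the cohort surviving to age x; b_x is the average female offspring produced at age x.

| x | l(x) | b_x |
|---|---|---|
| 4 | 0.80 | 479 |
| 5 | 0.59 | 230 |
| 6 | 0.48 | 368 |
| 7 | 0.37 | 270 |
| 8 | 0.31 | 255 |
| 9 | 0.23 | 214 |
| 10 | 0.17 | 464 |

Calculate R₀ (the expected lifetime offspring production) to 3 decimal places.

1002.590

R₀ = Σ l(x) b_x:
  age 4: 0.80 × 479 = 383.2000
  age 5: 0.59 × 230 = 135.7000
  age 6: 0.48 × 368 = 176.6400
  age 7: 0.37 × 270 = 99.9000
  age 8: 0.31 × 255 = 79.0500
  age 9: 0.23 × 214 = 49.2200
  age 10: 0.17 × 464 = 78.8800
R₀ = 383.2000 + 135.7000 + 176.6400 + 99.9000 + 79.0500 + 49.2200 + 78.8800 = 1002.5900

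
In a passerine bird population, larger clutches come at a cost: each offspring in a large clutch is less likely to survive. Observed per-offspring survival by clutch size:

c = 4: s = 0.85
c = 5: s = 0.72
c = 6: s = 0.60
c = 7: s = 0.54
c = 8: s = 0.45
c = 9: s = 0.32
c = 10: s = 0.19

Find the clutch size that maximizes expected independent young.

Expected independent young = c × s(c):
  c=4: 4 × 0.85 = 3.400
  c=5: 5 × 0.72 = 3.600
  c=6: 6 × 0.60 = 3.600
  c=7: 7 × 0.54 = 3.780
  c=8: 8 × 0.45 = 3.600
  c=9: 9 × 0.32 = 2.880
  c=10: 10 × 0.19 = 1.900
Maximum at c = 7 (3.780 independent young).

7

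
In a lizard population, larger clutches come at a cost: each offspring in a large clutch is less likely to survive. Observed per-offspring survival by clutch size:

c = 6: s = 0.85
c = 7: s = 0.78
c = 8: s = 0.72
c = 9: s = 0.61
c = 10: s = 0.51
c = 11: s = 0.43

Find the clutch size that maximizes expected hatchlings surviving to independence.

Expected hatchlings surviving to independence = c × s(c):
  c=6: 6 × 0.85 = 5.100
  c=7: 7 × 0.78 = 5.460
  c=8: 8 × 0.72 = 5.760
  c=9: 9 × 0.61 = 5.490
  c=10: 10 × 0.51 = 5.100
  c=11: 11 × 0.43 = 4.730
Maximum at c = 8 (5.760 hatchlings surviving to independence).

8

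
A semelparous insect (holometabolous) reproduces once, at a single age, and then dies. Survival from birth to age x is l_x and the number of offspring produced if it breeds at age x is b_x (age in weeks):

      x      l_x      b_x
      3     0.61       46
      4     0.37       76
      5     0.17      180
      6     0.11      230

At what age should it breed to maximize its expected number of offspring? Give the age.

5

Expected offspring if breeding at age x = l_x × b_x:
  age 3: 0.61 × 46 = 28.060
  age 4: 0.37 × 76 = 28.120
  age 5: 0.17 × 180 = 30.600
  age 6: 0.11 × 230 = 25.300
Maximum at age 5 (30.600).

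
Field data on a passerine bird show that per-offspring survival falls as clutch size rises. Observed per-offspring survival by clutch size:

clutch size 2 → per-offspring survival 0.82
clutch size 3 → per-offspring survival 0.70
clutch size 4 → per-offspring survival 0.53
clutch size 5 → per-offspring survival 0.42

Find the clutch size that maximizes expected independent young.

4

Expected independent young = c × s(c):
  c=2: 2 × 0.82 = 1.640
  c=3: 3 × 0.70 = 2.100
  c=4: 4 × 0.53 = 2.120
  c=5: 5 × 0.42 = 2.100
Maximum at c = 4 (2.120 independent young).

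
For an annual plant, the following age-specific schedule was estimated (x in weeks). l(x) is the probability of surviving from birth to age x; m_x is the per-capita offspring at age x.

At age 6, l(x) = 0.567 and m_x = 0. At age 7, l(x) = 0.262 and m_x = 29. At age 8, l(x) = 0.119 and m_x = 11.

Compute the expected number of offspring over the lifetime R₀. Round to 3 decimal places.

8.907

R₀ = Σ l(x) m_x:
  age 6: 0.567 × 0 = 0.0000
  age 7: 0.262 × 29 = 7.5980
  age 8: 0.119 × 11 = 1.3090
R₀ = 0.0000 + 7.5980 + 1.3090 = 8.9070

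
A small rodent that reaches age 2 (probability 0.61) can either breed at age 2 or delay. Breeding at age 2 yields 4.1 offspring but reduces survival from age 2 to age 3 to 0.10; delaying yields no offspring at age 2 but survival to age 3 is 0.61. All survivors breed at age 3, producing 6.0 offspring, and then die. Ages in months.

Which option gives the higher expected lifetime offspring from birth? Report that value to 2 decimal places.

breed at age 2: R₀ = 0.61 × (4.1 + 0.10 × 6.0) = 0.61 × 4.7000 = 2.8670
delay to age 3: R₀ = 0.61 × (0.61 × 6.0) = 0.61 × 3.6600 = 2.2326
Higher: breed at age 2 (2.8670).

2.87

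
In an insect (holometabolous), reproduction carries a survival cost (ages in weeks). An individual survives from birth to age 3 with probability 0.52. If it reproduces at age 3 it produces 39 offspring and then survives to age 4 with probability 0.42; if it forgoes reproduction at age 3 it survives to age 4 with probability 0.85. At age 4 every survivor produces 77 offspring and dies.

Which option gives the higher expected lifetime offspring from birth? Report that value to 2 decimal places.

breed at age 3: R₀ = 0.52 × (39 + 0.42 × 77) = 0.52 × 71.3400 = 37.0968
delay to age 4: R₀ = 0.52 × (0.85 × 77) = 0.52 × 65.4500 = 34.0340
Higher: breed at age 3 (37.0968).

37.10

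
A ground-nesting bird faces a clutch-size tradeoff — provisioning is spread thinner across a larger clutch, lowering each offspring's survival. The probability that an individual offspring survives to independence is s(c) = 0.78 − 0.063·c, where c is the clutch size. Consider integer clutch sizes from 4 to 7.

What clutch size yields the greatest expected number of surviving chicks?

Expected surviving chicks = c × s(c):
  c=4: 4 × 0.528 = 2.112
  c=5: 5 × 0.465 = 2.325
  c=6: 6 × 0.402 = 2.412
  c=7: 7 × 0.339 = 2.373
Maximum at c = 6 (2.412 surviving chicks).

6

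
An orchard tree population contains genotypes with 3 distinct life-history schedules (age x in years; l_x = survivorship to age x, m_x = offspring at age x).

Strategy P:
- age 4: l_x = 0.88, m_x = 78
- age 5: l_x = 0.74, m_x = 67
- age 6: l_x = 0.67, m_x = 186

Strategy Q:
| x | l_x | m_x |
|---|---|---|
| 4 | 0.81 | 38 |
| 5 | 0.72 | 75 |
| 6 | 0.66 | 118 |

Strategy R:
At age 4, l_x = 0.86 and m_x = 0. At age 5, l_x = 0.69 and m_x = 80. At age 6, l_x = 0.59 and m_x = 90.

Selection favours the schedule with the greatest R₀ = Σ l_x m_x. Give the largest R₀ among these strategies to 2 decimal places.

242.84

Strategy P: R₀ = 0.88×78 + 0.74×67 + 0.67×186 = 242.8400
Strategy Q: R₀ = 0.81×38 + 0.72×75 + 0.66×118 = 162.6600
Strategy R: R₀ = 0.86×0 + 0.69×80 + 0.59×90 = 108.3000
Highest R₀: strategy P with 242.8400.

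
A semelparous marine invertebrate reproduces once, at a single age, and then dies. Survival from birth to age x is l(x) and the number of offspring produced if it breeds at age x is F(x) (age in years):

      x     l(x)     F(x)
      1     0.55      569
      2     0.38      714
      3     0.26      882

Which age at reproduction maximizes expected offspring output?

Expected offspring if breeding at age x = l(x) × F(x):
  age 1: 0.55 × 569 = 312.950
  age 2: 0.38 × 714 = 271.320
  age 3: 0.26 × 882 = 229.320
Maximum at age 1 (312.950).

1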